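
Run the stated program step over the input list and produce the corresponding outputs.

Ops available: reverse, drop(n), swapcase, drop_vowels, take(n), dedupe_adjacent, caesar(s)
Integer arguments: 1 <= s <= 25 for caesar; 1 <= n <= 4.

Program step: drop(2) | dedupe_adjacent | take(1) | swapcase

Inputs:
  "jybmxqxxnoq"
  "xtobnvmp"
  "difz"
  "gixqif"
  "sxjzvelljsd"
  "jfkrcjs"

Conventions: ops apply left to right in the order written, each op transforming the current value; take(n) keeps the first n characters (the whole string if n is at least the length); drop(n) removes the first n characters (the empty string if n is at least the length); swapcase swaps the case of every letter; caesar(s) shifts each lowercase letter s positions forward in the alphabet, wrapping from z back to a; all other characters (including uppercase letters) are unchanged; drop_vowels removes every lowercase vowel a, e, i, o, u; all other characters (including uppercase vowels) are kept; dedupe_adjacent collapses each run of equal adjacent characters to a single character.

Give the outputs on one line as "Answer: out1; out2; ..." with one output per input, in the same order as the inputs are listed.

Execution, op by op:
  "jybmxqxxnoq" -> "bmxqxxnoq" -> "bmxqxnoq" -> "b" -> "B"
  "xtobnvmp" -> "obnvmp" -> "obnvmp" -> "o" -> "O"
  "difz" -> "fz" -> "fz" -> "f" -> "F"
  "gixqif" -> "xqif" -> "xqif" -> "x" -> "X"
  "sxjzvelljsd" -> "jzvelljsd" -> "jzveljsd" -> "j" -> "J"
  "jfkrcjs" -> "krcjs" -> "krcjs" -> "k" -> "K"

"B"; "O"; "F"; "X"; "J"; "K"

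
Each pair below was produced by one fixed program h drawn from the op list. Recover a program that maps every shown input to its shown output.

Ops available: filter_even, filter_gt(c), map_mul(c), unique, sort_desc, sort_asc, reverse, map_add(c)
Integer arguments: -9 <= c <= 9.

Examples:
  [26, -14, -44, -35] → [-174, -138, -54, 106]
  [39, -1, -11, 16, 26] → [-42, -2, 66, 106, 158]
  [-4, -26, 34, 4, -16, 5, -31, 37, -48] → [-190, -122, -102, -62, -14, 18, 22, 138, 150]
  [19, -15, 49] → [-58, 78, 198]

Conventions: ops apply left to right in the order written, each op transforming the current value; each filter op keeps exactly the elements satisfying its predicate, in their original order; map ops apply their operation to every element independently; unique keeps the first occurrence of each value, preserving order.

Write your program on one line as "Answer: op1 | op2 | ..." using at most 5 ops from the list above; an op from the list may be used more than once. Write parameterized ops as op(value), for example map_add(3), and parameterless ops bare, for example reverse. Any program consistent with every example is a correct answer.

map_mul(4) | reverse | sort_asc | map_add(2)

Check, running the answer program on each example:
  [26, -14, -44, -35] -> [104, -56, -176, -140] -> [-140, -176, -56, 104] -> [-176, -140, -56, 104] -> [-174, -138, -54, 106]
  [39, -1, -11, 16, 26] -> [156, -4, -44, 64, 104] -> [104, 64, -44, -4, 156] -> [-44, -4, 64, 104, 156] -> [-42, -2, 66, 106, 158]
  [-4, -26, 34, 4, -16, 5, -31, 37, -48] -> [-16, -104, 136, 16, -64, 20, -124, 148, -192] -> [-192, 148, -124, 20, -64, 16, 136, -104, -16] -> [-192, -124, -104, -64, -16, 16, 20, 136, 148] -> [-190, -122, -102, -62, -14, 18, 22, 138, 150]
  [19, -15, 49] -> [76, -60, 196] -> [196, -60, 76] -> [-60, 76, 196] -> [-58, 78, 198]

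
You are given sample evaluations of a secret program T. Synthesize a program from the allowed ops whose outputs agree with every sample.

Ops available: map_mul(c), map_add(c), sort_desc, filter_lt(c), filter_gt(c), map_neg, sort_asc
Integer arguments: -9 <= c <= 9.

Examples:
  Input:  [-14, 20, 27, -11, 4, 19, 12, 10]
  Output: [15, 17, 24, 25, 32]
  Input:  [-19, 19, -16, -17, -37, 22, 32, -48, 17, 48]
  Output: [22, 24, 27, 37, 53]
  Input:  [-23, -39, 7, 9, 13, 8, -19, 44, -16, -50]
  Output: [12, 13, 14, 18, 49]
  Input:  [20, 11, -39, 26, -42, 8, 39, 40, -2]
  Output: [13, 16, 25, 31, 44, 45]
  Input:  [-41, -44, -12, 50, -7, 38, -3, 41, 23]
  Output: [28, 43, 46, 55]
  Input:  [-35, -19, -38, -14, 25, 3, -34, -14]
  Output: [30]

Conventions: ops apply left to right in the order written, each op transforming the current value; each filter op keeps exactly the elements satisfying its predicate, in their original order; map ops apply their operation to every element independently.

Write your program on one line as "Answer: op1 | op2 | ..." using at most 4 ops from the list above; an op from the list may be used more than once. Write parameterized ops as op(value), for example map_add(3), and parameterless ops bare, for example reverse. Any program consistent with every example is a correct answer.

map_add(5) | sort_asc | filter_gt(7) | filter_gt(9)

Check, running the answer program on each example:
  [-14, 20, 27, -11, 4, 19, 12, 10] -> [-9, 25, 32, -6, 9, 24, 17, 15] -> [-9, -6, 9, 15, 17, 24, 25, 32] -> [9, 15, 17, 24, 25, 32] -> [15, 17, 24, 25, 32]
  [-19, 19, -16, -17, -37, 22, 32, -48, 17, 48] -> [-14, 24, -11, -12, -32, 27, 37, -43, 22, 53] -> [-43, -32, -14, -12, -11, 22, 24, 27, 37, 53] -> [22, 24, 27, 37, 53] -> [22, 24, 27, 37, 53]
  [-23, -39, 7, 9, 13, 8, -19, 44, -16, -50] -> [-18, -34, 12, 14, 18, 13, -14, 49, -11, -45] -> [-45, -34, -18, -14, -11, 12, 13, 14, 18, 49] -> [12, 13, 14, 18, 49] -> [12, 13, 14, 18, 49]
  [20, 11, -39, 26, -42, 8, 39, 40, -2] -> [25, 16, -34, 31, -37, 13, 44, 45, 3] -> [-37, -34, 3, 13, 16, 25, 31, 44, 45] -> [13, 16, 25, 31, 44, 45] -> [13, 16, 25, 31, 44, 45]
  [-41, -44, -12, 50, -7, 38, -3, 41, 23] -> [-36, -39, -7, 55, -2, 43, 2, 46, 28] -> [-39, -36, -7, -2, 2, 28, 43, 46, 55] -> [28, 43, 46, 55] -> [28, 43, 46, 55]
  [-35, -19, -38, -14, 25, 3, -34, -14] -> [-30, -14, -33, -9, 30, 8, -29, -9] -> [-33, -30, -29, -14, -9, -9, 8, 30] -> [8, 30] -> [30]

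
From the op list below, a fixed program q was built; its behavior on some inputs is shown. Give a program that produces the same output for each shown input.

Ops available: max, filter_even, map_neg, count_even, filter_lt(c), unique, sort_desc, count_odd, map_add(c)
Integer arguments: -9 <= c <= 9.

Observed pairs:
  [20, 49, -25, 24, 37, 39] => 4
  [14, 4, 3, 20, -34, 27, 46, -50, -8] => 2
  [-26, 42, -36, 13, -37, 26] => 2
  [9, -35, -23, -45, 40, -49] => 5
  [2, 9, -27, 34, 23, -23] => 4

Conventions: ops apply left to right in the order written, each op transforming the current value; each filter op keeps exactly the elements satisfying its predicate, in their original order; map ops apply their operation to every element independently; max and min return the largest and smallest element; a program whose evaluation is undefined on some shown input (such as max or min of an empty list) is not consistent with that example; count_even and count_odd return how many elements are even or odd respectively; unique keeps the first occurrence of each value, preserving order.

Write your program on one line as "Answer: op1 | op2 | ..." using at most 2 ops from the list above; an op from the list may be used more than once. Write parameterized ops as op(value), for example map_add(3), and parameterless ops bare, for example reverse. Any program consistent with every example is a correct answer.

map_add(3) | count_even

Check, running the answer program on each example:
  [20, 49, -25, 24, 37, 39] -> [23, 52, -22, 27, 40, 42] -> 4
  [14, 4, 3, 20, -34, 27, 46, -50, -8] -> [17, 7, 6, 23, -31, 30, 49, -47, -5] -> 2
  [-26, 42, -36, 13, -37, 26] -> [-23, 45, -33, 16, -34, 29] -> 2
  [9, -35, -23, -45, 40, -49] -> [12, -32, -20, -42, 43, -46] -> 5
  [2, 9, -27, 34, 23, -23] -> [5, 12, -24, 37, 26, -20] -> 4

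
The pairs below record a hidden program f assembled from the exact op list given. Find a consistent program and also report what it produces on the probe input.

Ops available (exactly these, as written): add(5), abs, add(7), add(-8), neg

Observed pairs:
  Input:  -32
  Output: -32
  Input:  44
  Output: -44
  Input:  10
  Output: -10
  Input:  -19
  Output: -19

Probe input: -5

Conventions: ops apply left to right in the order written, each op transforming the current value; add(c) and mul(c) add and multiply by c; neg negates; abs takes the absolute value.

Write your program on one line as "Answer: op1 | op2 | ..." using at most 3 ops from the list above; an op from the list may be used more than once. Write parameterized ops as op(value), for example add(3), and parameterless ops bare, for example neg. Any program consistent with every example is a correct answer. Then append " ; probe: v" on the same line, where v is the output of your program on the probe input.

abs | neg ; probe: -5

Check, running the answer program on each example:
  -32 -> 32 -> -32
  44 -> 44 -> -44
  10 -> 10 -> -10
  -19 -> 19 -> -19
  probe: -5 -> 5 -> -5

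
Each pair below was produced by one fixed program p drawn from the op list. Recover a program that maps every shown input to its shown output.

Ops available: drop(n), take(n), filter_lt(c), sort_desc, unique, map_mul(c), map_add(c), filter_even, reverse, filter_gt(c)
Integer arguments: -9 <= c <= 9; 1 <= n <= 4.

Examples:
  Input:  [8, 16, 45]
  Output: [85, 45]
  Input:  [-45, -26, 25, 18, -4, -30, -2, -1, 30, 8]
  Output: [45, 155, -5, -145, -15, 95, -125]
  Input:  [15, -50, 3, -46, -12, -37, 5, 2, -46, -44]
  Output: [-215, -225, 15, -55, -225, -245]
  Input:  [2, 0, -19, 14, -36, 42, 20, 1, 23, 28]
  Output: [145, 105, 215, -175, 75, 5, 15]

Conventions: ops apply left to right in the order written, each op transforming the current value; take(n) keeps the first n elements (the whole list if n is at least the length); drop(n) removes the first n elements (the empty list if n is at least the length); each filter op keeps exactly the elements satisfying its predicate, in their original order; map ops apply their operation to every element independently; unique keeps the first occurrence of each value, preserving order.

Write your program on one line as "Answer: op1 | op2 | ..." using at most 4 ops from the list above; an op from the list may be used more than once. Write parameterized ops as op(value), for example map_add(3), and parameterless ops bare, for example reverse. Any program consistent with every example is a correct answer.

reverse | filter_even | map_add(1) | map_mul(5)

Check, running the answer program on each example:
  [8, 16, 45] -> [45, 16, 8] -> [16, 8] -> [17, 9] -> [85, 45]
  [-45, -26, 25, 18, -4, -30, -2, -1, 30, 8] -> [8, 30, -1, -2, -30, -4, 18, 25, -26, -45] -> [8, 30, -2, -30, -4, 18, -26] -> [9, 31, -1, -29, -3, 19, -25] -> [45, 155, -5, -145, -15, 95, -125]
  [15, -50, 3, -46, -12, -37, 5, 2, -46, -44] -> [-44, -46, 2, 5, -37, -12, -46, 3, -50, 15] -> [-44, -46, 2, -12, -46, -50] -> [-43, -45, 3, -11, -45, -49] -> [-215, -225, 15, -55, -225, -245]
  [2, 0, -19, 14, -36, 42, 20, 1, 23, 28] -> [28, 23, 1, 20, 42, -36, 14, -19, 0, 2] -> [28, 20, 42, -36, 14, 0, 2] -> [29, 21, 43, -35, 15, 1, 3] -> [145, 105, 215, -175, 75, 5, 15]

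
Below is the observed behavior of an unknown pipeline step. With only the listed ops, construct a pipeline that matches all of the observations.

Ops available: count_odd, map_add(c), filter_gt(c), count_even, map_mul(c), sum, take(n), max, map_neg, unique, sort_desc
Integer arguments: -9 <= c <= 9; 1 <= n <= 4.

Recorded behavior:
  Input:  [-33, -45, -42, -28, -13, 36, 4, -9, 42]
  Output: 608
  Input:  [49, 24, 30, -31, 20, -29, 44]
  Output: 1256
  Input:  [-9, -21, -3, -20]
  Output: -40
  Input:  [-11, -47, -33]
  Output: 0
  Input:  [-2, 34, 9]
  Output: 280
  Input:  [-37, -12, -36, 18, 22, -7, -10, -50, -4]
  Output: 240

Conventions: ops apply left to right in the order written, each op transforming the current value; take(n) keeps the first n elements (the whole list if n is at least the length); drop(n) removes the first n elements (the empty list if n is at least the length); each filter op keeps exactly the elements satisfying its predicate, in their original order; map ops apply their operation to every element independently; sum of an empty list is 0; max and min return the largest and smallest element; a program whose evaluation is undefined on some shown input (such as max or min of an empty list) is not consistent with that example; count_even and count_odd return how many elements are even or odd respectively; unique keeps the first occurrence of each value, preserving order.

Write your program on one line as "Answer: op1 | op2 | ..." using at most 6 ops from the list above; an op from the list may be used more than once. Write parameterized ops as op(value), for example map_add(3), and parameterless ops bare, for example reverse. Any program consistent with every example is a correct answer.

filter_gt(-5) | map_add(-6) | map_add(4) | map_mul(8) | sum

Check, running the answer program on each example:
  [-33, -45, -42, -28, -13, 36, 4, -9, 42] -> [36, 4, 42] -> [30, -2, 36] -> [34, 2, 40] -> [272, 16, 320] -> 608
  [49, 24, 30, -31, 20, -29, 44] -> [49, 24, 30, 20, 44] -> [43, 18, 24, 14, 38] -> [47, 22, 28, 18, 42] -> [376, 176, 224, 144, 336] -> 1256
  [-9, -21, -3, -20] -> [-3] -> [-9] -> [-5] -> [-40] -> -40
  [-11, -47, -33] -> [] -> [] -> [] -> [] -> 0
  [-2, 34, 9] -> [-2, 34, 9] -> [-8, 28, 3] -> [-4, 32, 7] -> [-32, 256, 56] -> 280
  [-37, -12, -36, 18, 22, -7, -10, -50, -4] -> [18, 22, -4] -> [12, 16, -10] -> [16, 20, -6] -> [128, 160, -48] -> 240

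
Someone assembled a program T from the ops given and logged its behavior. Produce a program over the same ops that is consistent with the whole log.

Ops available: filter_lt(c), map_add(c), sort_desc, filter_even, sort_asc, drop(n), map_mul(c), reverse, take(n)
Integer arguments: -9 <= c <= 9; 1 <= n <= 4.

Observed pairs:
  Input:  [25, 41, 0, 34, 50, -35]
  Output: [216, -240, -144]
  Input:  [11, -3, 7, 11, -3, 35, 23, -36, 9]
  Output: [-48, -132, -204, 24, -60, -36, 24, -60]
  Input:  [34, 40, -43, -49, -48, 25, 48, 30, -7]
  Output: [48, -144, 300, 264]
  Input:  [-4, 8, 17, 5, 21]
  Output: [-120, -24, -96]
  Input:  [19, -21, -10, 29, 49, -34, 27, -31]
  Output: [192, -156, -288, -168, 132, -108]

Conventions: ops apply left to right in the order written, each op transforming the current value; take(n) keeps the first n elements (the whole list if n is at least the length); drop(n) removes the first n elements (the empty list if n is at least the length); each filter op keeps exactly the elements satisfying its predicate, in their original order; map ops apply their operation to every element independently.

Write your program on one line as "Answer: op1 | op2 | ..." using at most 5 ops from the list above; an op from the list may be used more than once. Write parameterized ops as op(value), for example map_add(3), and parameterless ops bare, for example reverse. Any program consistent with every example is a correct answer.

map_add(-1) | reverse | filter_even | map_mul(-6)

Check, running the answer program on each example:
  [25, 41, 0, 34, 50, -35] -> [24, 40, -1, 33, 49, -36] -> [-36, 49, 33, -1, 40, 24] -> [-36, 40, 24] -> [216, -240, -144]
  [11, -3, 7, 11, -3, 35, 23, -36, 9] -> [10, -4, 6, 10, -4, 34, 22, -37, 8] -> [8, -37, 22, 34, -4, 10, 6, -4, 10] -> [8, 22, 34, -4, 10, 6, -4, 10] -> [-48, -132, -204, 24, -60, -36, 24, -60]
  [34, 40, -43, -49, -48, 25, 48, 30, -7] -> [33, 39, -44, -50, -49, 24, 47, 29, -8] -> [-8, 29, 47, 24, -49, -50, -44, 39, 33] -> [-8, 24, -50, -44] -> [48, -144, 300, 264]
  [-4, 8, 17, 5, 21] -> [-5, 7, 16, 4, 20] -> [20, 4, 16, 7, -5] -> [20, 4, 16] -> [-120, -24, -96]
  [19, -21, -10, 29, 49, -34, 27, -31] -> [18, -22, -11, 28, 48, -35, 26, -32] -> [-32, 26, -35, 48, 28, -11, -22, 18] -> [-32, 26, 48, 28, -22, 18] -> [192, -156, -288, -168, 132, -108]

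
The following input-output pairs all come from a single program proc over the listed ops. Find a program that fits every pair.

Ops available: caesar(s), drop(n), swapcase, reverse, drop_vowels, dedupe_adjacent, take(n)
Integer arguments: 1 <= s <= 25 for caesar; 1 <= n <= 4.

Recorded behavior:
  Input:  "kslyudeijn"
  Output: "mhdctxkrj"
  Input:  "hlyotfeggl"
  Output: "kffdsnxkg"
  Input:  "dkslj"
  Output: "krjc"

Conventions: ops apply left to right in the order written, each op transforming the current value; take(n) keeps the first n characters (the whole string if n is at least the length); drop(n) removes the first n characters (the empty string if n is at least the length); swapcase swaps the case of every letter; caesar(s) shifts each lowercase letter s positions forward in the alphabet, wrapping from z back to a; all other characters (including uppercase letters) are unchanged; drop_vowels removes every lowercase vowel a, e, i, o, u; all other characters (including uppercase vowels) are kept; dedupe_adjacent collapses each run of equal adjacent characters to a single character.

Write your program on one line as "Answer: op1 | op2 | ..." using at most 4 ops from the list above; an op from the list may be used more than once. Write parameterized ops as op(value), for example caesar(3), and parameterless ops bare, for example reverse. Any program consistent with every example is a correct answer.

caesar(25) | drop_vowels | reverse

Check, running the answer program on each example:
  "kslyudeijn" -> "jrkxtcdhim" -> "jrkxtcdhm" -> "mhdctxkrj"
  "hlyotfeggl" -> "gkxnsedffk" -> "gkxnsdffk" -> "kffdsnxkg"
  "dkslj" -> "cjrki" -> "cjrk" -> "krjc"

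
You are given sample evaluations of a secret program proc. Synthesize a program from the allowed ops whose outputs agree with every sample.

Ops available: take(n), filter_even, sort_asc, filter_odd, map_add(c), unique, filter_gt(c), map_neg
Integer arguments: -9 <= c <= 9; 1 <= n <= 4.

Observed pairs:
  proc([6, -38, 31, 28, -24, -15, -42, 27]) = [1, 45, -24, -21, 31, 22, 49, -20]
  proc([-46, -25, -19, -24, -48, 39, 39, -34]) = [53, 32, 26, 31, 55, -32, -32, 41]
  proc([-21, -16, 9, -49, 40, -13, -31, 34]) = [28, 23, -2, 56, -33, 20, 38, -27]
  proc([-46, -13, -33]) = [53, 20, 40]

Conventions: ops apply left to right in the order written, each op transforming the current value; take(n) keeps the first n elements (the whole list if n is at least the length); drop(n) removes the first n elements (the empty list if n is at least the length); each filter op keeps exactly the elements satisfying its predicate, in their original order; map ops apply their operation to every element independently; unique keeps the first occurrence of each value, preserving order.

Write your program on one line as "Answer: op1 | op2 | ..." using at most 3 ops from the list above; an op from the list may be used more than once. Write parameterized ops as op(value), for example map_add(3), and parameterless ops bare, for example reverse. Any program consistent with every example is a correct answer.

map_neg | map_add(7)

Check, running the answer program on each example:
  [6, -38, 31, 28, -24, -15, -42, 27] -> [-6, 38, -31, -28, 24, 15, 42, -27] -> [1, 45, -24, -21, 31, 22, 49, -20]
  [-46, -25, -19, -24, -48, 39, 39, -34] -> [46, 25, 19, 24, 48, -39, -39, 34] -> [53, 32, 26, 31, 55, -32, -32, 41]
  [-21, -16, 9, -49, 40, -13, -31, 34] -> [21, 16, -9, 49, -40, 13, 31, -34] -> [28, 23, -2, 56, -33, 20, 38, -27]
  [-46, -13, -33] -> [46, 13, 33] -> [53, 20, 40]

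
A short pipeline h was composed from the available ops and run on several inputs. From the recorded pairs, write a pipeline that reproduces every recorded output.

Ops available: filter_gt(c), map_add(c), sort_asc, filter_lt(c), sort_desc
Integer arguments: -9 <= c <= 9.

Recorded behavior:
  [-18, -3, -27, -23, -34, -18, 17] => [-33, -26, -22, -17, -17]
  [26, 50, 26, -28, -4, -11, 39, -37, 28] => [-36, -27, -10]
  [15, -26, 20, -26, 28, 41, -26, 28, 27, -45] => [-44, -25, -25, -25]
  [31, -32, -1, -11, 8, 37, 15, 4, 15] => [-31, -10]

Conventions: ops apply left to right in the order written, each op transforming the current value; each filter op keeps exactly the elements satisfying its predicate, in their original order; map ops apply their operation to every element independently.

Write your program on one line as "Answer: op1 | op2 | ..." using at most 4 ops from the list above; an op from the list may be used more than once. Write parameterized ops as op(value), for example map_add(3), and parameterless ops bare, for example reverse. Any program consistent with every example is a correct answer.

sort_desc | sort_asc | filter_lt(-8) | map_add(1)

Check, running the answer program on each example:
  [-18, -3, -27, -23, -34, -18, 17] -> [17, -3, -18, -18, -23, -27, -34] -> [-34, -27, -23, -18, -18, -3, 17] -> [-34, -27, -23, -18, -18] -> [-33, -26, -22, -17, -17]
  [26, 50, 26, -28, -4, -11, 39, -37, 28] -> [50, 39, 28, 26, 26, -4, -11, -28, -37] -> [-37, -28, -11, -4, 26, 26, 28, 39, 50] -> [-37, -28, -11] -> [-36, -27, -10]
  [15, -26, 20, -26, 28, 41, -26, 28, 27, -45] -> [41, 28, 28, 27, 20, 15, -26, -26, -26, -45] -> [-45, -26, -26, -26, 15, 20, 27, 28, 28, 41] -> [-45, -26, -26, -26] -> [-44, -25, -25, -25]
  [31, -32, -1, -11, 8, 37, 15, 4, 15] -> [37, 31, 15, 15, 8, 4, -1, -11, -32] -> [-32, -11, -1, 4, 8, 15, 15, 31, 37] -> [-32, -11] -> [-31, -10]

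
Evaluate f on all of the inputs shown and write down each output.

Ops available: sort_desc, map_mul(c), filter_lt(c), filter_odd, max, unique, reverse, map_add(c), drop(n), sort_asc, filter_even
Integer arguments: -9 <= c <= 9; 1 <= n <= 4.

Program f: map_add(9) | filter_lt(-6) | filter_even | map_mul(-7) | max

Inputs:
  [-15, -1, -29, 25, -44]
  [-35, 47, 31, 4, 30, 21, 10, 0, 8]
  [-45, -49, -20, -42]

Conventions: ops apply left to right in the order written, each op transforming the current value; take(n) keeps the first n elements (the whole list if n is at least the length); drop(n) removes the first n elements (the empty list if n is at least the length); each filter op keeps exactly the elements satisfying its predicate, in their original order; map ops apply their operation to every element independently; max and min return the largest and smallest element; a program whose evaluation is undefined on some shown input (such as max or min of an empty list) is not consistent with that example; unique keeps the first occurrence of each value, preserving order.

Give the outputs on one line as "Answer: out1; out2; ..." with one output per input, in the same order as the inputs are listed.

140; 182; 280

Execution, op by op:
  [-15, -1, -29, 25, -44] -> [-6, 8, -20, 34, -35] -> [-20, -35] -> [-20] -> [140] -> 140
  [-35, 47, 31, 4, 30, 21, 10, 0, 8] -> [-26, 56, 40, 13, 39, 30, 19, 9, 17] -> [-26] -> [-26] -> [182] -> 182
  [-45, -49, -20, -42] -> [-36, -40, -11, -33] -> [-36, -40, -11, -33] -> [-36, -40] -> [252, 280] -> 280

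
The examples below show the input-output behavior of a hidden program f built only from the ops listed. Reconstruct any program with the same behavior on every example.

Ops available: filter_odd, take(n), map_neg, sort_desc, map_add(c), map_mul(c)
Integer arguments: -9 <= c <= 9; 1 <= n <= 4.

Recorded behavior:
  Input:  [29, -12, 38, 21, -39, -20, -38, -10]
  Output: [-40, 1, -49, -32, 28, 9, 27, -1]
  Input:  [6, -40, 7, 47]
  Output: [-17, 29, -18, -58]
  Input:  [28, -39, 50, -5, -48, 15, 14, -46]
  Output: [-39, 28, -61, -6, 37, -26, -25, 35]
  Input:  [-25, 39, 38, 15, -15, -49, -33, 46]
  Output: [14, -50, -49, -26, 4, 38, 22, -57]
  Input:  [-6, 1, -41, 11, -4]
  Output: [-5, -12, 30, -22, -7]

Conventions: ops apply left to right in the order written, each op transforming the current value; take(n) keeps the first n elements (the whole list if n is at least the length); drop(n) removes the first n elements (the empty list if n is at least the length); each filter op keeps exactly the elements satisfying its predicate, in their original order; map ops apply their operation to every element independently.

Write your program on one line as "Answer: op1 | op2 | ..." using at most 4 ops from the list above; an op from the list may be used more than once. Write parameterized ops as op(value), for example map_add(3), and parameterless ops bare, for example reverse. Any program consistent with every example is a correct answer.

map_add(7) | map_neg | map_add(-4)

Check, running the answer program on each example:
  [29, -12, 38, 21, -39, -20, -38, -10] -> [36, -5, 45, 28, -32, -13, -31, -3] -> [-36, 5, -45, -28, 32, 13, 31, 3] -> [-40, 1, -49, -32, 28, 9, 27, -1]
  [6, -40, 7, 47] -> [13, -33, 14, 54] -> [-13, 33, -14, -54] -> [-17, 29, -18, -58]
  [28, -39, 50, -5, -48, 15, 14, -46] -> [35, -32, 57, 2, -41, 22, 21, -39] -> [-35, 32, -57, -2, 41, -22, -21, 39] -> [-39, 28, -61, -6, 37, -26, -25, 35]
  [-25, 39, 38, 15, -15, -49, -33, 46] -> [-18, 46, 45, 22, -8, -42, -26, 53] -> [18, -46, -45, -22, 8, 42, 26, -53] -> [14, -50, -49, -26, 4, 38, 22, -57]
  [-6, 1, -41, 11, -4] -> [1, 8, -34, 18, 3] -> [-1, -8, 34, -18, -3] -> [-5, -12, 30, -22, -7]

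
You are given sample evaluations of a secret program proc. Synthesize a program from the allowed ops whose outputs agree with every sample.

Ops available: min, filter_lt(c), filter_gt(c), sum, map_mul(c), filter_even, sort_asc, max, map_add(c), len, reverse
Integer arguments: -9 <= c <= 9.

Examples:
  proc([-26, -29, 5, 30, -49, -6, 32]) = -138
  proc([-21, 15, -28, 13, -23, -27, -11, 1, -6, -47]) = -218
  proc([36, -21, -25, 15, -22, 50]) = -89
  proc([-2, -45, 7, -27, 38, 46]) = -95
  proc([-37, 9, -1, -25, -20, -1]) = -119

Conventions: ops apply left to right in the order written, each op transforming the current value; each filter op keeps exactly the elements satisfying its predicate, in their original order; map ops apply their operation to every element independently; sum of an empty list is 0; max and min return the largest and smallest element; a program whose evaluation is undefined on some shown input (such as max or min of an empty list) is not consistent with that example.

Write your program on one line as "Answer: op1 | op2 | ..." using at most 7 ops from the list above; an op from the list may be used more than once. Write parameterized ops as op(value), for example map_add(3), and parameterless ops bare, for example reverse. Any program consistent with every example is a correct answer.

reverse | map_add(-7) | reverse | filter_lt(-4) | sort_asc | sum

Check, running the answer program on each example:
  [-26, -29, 5, 30, -49, -6, 32] -> [32, -6, -49, 30, 5, -29, -26] -> [25, -13, -56, 23, -2, -36, -33] -> [-33, -36, -2, 23, -56, -13, 25] -> [-33, -36, -56, -13] -> [-56, -36, -33, -13] -> -138
  [-21, 15, -28, 13, -23, -27, -11, 1, -6, -47] -> [-47, -6, 1, -11, -27, -23, 13, -28, 15, -21] -> [-54, -13, -6, -18, -34, -30, 6, -35, 8, -28] -> [-28, 8, -35, 6, -30, -34, -18, -6, -13, -54] -> [-28, -35, -30, -34, -18, -6, -13, -54] -> [-54, -35, -34, -30, -28, -18, -13, -6] -> -218
  [36, -21, -25, 15, -22, 50] -> [50, -22, 15, -25, -21, 36] -> [43, -29, 8, -32, -28, 29] -> [29, -28, -32, 8, -29, 43] -> [-28, -32, -29] -> [-32, -29, -28] -> -89
  [-2, -45, 7, -27, 38, 46] -> [46, 38, -27, 7, -45, -2] -> [39, 31, -34, 0, -52, -9] -> [-9, -52, 0, -34, 31, 39] -> [-9, -52, -34] -> [-52, -34, -9] -> -95
  [-37, 9, -1, -25, -20, -1] -> [-1, -20, -25, -1, 9, -37] -> [-8, -27, -32, -8, 2, -44] -> [-44, 2, -8, -32, -27, -8] -> [-44, -8, -32, -27, -8] -> [-44, -32, -27, -8, -8] -> -119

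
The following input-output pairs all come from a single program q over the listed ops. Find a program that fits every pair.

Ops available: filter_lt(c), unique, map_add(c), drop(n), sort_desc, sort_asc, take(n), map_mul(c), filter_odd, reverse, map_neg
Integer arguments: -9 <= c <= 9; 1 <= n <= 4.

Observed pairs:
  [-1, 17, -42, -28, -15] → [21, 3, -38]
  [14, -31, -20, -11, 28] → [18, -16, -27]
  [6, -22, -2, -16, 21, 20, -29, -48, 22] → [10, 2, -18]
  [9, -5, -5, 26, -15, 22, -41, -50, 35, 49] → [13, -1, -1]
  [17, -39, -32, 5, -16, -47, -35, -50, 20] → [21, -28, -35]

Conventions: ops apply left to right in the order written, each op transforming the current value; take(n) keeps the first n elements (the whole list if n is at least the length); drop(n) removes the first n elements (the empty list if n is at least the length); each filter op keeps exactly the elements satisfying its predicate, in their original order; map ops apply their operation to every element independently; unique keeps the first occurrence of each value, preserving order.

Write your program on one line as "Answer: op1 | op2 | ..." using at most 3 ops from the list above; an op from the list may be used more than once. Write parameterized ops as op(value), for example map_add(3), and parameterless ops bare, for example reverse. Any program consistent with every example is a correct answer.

take(3) | sort_desc | map_add(4)

Check, running the answer program on each example:
  [-1, 17, -42, -28, -15] -> [-1, 17, -42] -> [17, -1, -42] -> [21, 3, -38]
  [14, -31, -20, -11, 28] -> [14, -31, -20] -> [14, -20, -31] -> [18, -16, -27]
  [6, -22, -2, -16, 21, 20, -29, -48, 22] -> [6, -22, -2] -> [6, -2, -22] -> [10, 2, -18]
  [9, -5, -5, 26, -15, 22, -41, -50, 35, 49] -> [9, -5, -5] -> [9, -5, -5] -> [13, -1, -1]
  [17, -39, -32, 5, -16, -47, -35, -50, 20] -> [17, -39, -32] -> [17, -32, -39] -> [21, -28, -35]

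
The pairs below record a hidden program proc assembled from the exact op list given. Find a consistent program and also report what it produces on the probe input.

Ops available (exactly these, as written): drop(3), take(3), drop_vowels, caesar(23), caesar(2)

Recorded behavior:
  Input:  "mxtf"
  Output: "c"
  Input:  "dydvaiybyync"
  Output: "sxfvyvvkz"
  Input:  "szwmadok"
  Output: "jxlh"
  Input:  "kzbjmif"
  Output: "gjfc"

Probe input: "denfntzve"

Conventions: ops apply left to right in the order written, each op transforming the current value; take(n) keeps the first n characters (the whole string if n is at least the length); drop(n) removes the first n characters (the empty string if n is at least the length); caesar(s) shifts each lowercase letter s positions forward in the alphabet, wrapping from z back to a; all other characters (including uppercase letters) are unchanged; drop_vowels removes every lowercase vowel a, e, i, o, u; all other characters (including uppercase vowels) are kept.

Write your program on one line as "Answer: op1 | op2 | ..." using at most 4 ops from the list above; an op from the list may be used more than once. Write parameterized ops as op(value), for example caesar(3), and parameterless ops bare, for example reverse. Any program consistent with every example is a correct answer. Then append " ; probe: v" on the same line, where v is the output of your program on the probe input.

caesar(23) | drop(3) | drop_vowels ; probe: "ckqwsb"

Check, running the answer program on each example:
  "mxtf" -> "juqc" -> "c" -> "c"
  "dydvaiybyync" -> "avasxfvyvvkz" -> "sxfvyvvkz" -> "sxfvyvvkz"
  "szwmadok" -> "pwtjxalh" -> "jxalh" -> "jxlh"
  "kzbjmif" -> "hwygjfc" -> "gjfc" -> "gjfc"
  probe: "denfntzve" -> "abkckqwsb" -> "ckqwsb" -> "ckqwsb"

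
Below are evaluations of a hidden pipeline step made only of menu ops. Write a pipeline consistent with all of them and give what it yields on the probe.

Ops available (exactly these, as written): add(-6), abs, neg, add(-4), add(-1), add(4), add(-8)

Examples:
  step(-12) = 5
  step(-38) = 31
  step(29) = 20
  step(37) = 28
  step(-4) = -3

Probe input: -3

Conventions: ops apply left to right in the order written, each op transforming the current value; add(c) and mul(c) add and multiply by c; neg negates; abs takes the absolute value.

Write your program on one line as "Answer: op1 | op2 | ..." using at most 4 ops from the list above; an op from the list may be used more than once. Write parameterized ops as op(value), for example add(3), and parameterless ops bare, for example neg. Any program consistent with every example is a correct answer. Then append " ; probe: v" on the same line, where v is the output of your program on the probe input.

add(-1) | abs | add(-8) ; probe: -4

Check, running the answer program on each example:
  -12 -> -13 -> 13 -> 5
  -38 -> -39 -> 39 -> 31
  29 -> 28 -> 28 -> 20
  37 -> 36 -> 36 -> 28
  -4 -> -5 -> 5 -> -3
  probe: -3 -> -4 -> 4 -> -4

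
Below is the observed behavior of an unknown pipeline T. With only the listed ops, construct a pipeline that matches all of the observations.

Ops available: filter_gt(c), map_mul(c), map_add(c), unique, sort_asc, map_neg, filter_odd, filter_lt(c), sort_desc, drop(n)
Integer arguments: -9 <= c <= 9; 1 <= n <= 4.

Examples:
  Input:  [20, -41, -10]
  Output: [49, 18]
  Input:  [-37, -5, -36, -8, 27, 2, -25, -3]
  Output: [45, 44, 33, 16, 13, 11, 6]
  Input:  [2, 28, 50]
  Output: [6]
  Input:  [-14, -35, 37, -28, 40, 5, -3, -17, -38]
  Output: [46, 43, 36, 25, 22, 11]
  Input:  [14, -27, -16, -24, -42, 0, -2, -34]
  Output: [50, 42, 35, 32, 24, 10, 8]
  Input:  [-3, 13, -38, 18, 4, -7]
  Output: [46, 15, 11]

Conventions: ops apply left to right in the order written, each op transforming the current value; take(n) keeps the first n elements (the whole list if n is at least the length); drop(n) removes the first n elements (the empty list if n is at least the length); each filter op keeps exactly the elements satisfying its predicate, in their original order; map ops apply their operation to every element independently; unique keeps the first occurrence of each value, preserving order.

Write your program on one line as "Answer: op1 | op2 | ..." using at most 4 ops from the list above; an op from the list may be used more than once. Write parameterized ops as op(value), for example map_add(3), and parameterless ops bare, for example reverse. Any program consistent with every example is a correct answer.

sort_asc | map_neg | map_add(8) | filter_gt(4)

Check, running the answer program on each example:
  [20, -41, -10] -> [-41, -10, 20] -> [41, 10, -20] -> [49, 18, -12] -> [49, 18]
  [-37, -5, -36, -8, 27, 2, -25, -3] -> [-37, -36, -25, -8, -5, -3, 2, 27] -> [37, 36, 25, 8, 5, 3, -2, -27] -> [45, 44, 33, 16, 13, 11, 6, -19] -> [45, 44, 33, 16, 13, 11, 6]
  [2, 28, 50] -> [2, 28, 50] -> [-2, -28, -50] -> [6, -20, -42] -> [6]
  [-14, -35, 37, -28, 40, 5, -3, -17, -38] -> [-38, -35, -28, -17, -14, -3, 5, 37, 40] -> [38, 35, 28, 17, 14, 3, -5, -37, -40] -> [46, 43, 36, 25, 22, 11, 3, -29, -32] -> [46, 43, 36, 25, 22, 11]
  [14, -27, -16, -24, -42, 0, -2, -34] -> [-42, -34, -27, -24, -16, -2, 0, 14] -> [42, 34, 27, 24, 16, 2, 0, -14] -> [50, 42, 35, 32, 24, 10, 8, -6] -> [50, 42, 35, 32, 24, 10, 8]
  [-3, 13, -38, 18, 4, -7] -> [-38, -7, -3, 4, 13, 18] -> [38, 7, 3, -4, -13, -18] -> [46, 15, 11, 4, -5, -10] -> [46, 15, 11]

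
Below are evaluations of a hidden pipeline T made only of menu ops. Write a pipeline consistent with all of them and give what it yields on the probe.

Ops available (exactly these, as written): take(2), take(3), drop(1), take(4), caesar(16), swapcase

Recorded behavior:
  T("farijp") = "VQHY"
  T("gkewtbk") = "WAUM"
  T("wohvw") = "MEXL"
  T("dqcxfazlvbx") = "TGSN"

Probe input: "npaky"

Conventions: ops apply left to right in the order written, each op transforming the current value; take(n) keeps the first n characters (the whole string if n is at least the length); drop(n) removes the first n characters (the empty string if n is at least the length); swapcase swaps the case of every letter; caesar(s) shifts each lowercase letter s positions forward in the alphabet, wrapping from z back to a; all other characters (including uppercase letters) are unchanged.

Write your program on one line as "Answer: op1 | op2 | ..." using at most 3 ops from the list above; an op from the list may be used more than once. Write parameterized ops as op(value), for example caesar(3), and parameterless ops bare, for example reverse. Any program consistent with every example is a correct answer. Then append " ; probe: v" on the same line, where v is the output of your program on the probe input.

take(4) | caesar(16) | swapcase ; probe: "DFQA"

Check, running the answer program on each example:
  "farijp" -> "fari" -> "vqhy" -> "VQHY"
  "gkewtbk" -> "gkew" -> "waum" -> "WAUM"
  "wohvw" -> "wohv" -> "mexl" -> "MEXL"
  "dqcxfazlvbx" -> "dqcx" -> "tgsn" -> "TGSN"
  probe: "npaky" -> "npak" -> "dfqa" -> "DFQA"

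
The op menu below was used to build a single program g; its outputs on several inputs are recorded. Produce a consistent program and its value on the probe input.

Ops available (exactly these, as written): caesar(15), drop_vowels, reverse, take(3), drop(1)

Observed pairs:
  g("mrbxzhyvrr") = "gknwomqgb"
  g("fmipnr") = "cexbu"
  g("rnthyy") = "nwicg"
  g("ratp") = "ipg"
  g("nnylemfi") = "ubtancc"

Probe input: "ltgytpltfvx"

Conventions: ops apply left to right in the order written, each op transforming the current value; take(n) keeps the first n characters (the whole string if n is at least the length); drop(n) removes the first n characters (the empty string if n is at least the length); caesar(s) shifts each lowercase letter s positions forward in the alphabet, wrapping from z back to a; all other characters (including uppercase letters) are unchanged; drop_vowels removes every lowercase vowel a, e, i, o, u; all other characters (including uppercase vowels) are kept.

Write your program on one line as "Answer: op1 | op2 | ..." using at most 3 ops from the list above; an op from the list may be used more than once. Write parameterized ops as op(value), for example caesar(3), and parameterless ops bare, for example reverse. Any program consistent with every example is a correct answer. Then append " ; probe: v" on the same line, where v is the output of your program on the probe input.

reverse | drop(1) | caesar(15) ; probe: "kuiaeinvia"

Check, running the answer program on each example:
  "mrbxzhyvrr" -> "rrvyhzxbrm" -> "rvyhzxbrm" -> "gknwomqgb"
  "fmipnr" -> "rnpimf" -> "npimf" -> "cexbu"
  "rnthyy" -> "yyhtnr" -> "yhtnr" -> "nwicg"
  "ratp" -> "ptar" -> "tar" -> "ipg"
  "nnylemfi" -> "ifmelynn" -> "fmelynn" -> "ubtancc"
  probe: "ltgytpltfvx" -> "xvftlptygtl" -> "vftlptygtl" -> "kuiaeinvia"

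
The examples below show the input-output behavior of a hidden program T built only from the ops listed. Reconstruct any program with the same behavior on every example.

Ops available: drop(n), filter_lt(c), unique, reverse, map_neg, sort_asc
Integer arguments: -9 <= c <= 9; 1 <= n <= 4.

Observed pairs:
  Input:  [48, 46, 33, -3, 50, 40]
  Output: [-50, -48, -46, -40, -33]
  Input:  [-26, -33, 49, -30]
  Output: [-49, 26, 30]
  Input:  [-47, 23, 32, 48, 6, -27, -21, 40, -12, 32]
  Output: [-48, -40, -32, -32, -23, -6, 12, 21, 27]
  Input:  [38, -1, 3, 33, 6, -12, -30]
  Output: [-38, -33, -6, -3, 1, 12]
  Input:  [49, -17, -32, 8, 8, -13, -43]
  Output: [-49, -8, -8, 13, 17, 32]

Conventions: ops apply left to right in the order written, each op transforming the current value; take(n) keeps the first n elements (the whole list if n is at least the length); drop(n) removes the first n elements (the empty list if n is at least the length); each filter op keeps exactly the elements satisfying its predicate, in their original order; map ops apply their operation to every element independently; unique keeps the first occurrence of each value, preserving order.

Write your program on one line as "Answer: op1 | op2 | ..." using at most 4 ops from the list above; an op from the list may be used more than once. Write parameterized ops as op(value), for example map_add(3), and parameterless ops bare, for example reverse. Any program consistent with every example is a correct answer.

sort_asc | map_neg | drop(1) | reverse

Check, running the answer program on each example:
  [48, 46, 33, -3, 50, 40] -> [-3, 33, 40, 46, 48, 50] -> [3, -33, -40, -46, -48, -50] -> [-33, -40, -46, -48, -50] -> [-50, -48, -46, -40, -33]
  [-26, -33, 49, -30] -> [-33, -30, -26, 49] -> [33, 30, 26, -49] -> [30, 26, -49] -> [-49, 26, 30]
  [-47, 23, 32, 48, 6, -27, -21, 40, -12, 32] -> [-47, -27, -21, -12, 6, 23, 32, 32, 40, 48] -> [47, 27, 21, 12, -6, -23, -32, -32, -40, -48] -> [27, 21, 12, -6, -23, -32, -32, -40, -48] -> [-48, -40, -32, -32, -23, -6, 12, 21, 27]
  [38, -1, 3, 33, 6, -12, -30] -> [-30, -12, -1, 3, 6, 33, 38] -> [30, 12, 1, -3, -6, -33, -38] -> [12, 1, -3, -6, -33, -38] -> [-38, -33, -6, -3, 1, 12]
  [49, -17, -32, 8, 8, -13, -43] -> [-43, -32, -17, -13, 8, 8, 49] -> [43, 32, 17, 13, -8, -8, -49] -> [32, 17, 13, -8, -8, -49] -> [-49, -8, -8, 13, 17, 32]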